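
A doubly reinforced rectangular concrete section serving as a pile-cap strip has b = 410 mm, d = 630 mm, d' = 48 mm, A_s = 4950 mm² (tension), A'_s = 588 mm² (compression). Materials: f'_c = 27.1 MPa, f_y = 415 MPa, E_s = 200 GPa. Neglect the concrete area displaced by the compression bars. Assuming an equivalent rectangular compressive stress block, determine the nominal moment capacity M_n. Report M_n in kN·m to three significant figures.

Assume both tension and compression steel yield.
Net tension couple steel: A_s − A'_s = 4362 mm².
a = (A_s − A'_s) f_y / (0.85 f'_c b) = 1810230/(0.85 × 27.1 × 410) = 191.67 mm.
c = a/β₁ = 191.67/0.85 = 225.49 mm; ε'_s = 0.003(c − d')/c = 0.0024 ≥ f_y/E_s = 0.0021, so compression steel does yield.
M_n = (A_s − A'_s) f_y (d − a/2) + A'_s f_y (d − d') = [1810230 × (630 − 95.835) + 244020 × (630 − 48)] × 10⁻⁶ = 966.96 + 142.02 = 1108.98 kN·m.

M_n ≈ 1110 kN·m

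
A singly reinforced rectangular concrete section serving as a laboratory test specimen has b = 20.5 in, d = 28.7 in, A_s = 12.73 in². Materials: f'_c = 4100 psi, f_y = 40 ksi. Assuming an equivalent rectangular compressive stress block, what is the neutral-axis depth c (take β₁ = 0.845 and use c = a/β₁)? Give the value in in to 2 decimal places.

c ≈ 8.43 in

T = A_s f_y = 12.73 × 40 = 509.2 kips.
a = T/(0.85 f'_c b) = 509.2/(0.85 × 4.1 × 20.5) = 7.1274 in.
With β₁ = 0.845, c = a/β₁ = 7.1274/0.845 = 8.43 in.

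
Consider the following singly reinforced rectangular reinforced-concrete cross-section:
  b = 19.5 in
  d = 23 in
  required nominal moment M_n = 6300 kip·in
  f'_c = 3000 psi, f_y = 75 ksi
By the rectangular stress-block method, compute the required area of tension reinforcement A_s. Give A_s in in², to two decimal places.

A_s ≈ 4.24 in²

From M_n = 0.85 f'_c a b (d − a/2):
a = d − √(d² − 2M_n/(0.85 f'_c b)) = 23 − √(23² − 2 × 6300/(0.85 × 3 × 19.5)) = 6.399 in.
A_s = 0.85 f'_c a b / f_y = 0.85 × 3 × 6.399 × 19.5 / 75 = 4.243 in².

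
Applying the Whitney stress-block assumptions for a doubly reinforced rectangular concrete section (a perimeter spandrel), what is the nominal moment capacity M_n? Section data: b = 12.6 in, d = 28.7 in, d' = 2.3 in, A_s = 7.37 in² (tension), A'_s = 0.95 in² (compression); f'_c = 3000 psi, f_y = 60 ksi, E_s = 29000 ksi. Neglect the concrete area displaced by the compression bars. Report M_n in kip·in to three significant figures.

M_n ≈ 10300 kip·in

Assume both steels yield.
a = (A_s − A'_s) f_y/(0.85 f'_c b) = (7.37 − 0.95) × 60/(0.85 × 3 × 12.6) = 11.989 in.
c = a/β₁ = 11.989/0.85 = 14.105 in; ε'_s = 0.003(c − d')/c = 0.0025 ≥ ε_y = 0.0021, so the compression steel yields.
M_n = (A_s − A'_s) f_y (d − a/2) + A'_s f_y (d − d') = 385.2 × (28.7 − 5.9945) + 57 × (28.7 − 2.3) = 8746.2 + 1504.8 = 10251.0 kip·in.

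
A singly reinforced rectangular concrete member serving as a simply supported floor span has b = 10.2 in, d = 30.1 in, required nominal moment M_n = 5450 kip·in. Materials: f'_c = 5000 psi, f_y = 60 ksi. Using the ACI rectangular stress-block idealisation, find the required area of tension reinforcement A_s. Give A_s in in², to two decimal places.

From M_n = 0.85 f'_c a b (d − a/2):
a = d − √(d² − 2M_n/(0.85 f'_c b)) = 30.1 − √(30.1² − 2 × 5450/(0.85 × 5 × 10.2)) = 4.515 in.
A_s = 0.85 f'_c a b / f_y = 0.85 × 5 × 4.515 × 10.2 / 60 = 3.262 in².

A_s ≈ 3.26 in²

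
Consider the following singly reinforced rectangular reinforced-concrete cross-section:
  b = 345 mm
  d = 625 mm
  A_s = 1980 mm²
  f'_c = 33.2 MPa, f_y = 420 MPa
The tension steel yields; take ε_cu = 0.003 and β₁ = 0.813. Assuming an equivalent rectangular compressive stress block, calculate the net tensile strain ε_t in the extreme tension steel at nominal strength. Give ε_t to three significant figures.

ε_t ≈ 0.0148

a = A_s f_y/(0.85 f'_c b) = 85.42 mm.
β₁ = 0.813, so c = a/β₁ = 85.42/0.813 = 105.07 mm.
From the linear strain diagram with ε_cu = 0.003: ε_t = 0.003 (d − c)/c = 0.003 × (625 − 105.07)/105.07 = 0.0148.
Since ε_t ≥ 0.005, the section is tension-controlled.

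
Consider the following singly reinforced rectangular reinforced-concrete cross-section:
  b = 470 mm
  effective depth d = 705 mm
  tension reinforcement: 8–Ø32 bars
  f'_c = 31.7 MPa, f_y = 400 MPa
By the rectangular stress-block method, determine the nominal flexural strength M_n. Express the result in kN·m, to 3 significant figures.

M_n ≈ 1550 kN·m

A_s = 8 × 804 = 6432 mm².
T = A_s f_y = 6432 × 400 = 2572800 N = 2572.8 kN.
From C = T: a = T/(0.85 f'_c b) = 2572800/(0.85 × 31.7 × 470) = 203.16 mm.
M_n = T(d − a/2) = 2572.8 kN × (705 − 101.58) mm = 1552.48 kN·m.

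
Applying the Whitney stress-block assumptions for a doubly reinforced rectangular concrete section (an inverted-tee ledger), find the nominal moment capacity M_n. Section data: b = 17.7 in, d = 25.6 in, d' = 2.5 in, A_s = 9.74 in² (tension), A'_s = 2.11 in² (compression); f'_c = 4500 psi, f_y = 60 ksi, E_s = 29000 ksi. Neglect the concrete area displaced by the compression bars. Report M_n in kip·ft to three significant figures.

Assume both steels yield.
a = (A_s − A'_s) f_y/(0.85 f'_c b) = (9.74 − 2.11) × 60/(0.85 × 4.5 × 17.7) = 6.762 in.
c = a/β₁ = 6.762/0.825 = 8.196 in; ε'_s = 0.003(c − d')/c = 0.0021 ≥ ε_y = 0.0021, so the compression steel yields.
M_n = (A_s − A'_s) f_y (d − a/2) + A'_s f_y (d − d') = 457.8 × (25.6 − 3.381) + 126.6 × (25.6 − 2.5) = 10171.9 + 2924.5 = 13096.4 kip·in = 13096.4/12 = 1091.37 kip·ft.

M_n ≈ 1090 kip·ft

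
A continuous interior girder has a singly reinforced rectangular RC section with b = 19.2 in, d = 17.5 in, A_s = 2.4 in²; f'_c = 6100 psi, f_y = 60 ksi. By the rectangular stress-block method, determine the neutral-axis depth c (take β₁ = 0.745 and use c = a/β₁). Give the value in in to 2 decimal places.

T = A_s f_y = 2.4 × 60 = 144 kips.
a = T/(0.85 f'_c b) = 144/(0.85 × 6.1 × 19.2) = 1.4465 in.
With β₁ = 0.745, c = a/β₁ = 1.4465/0.745 = 1.94 in.

c ≈ 1.94 in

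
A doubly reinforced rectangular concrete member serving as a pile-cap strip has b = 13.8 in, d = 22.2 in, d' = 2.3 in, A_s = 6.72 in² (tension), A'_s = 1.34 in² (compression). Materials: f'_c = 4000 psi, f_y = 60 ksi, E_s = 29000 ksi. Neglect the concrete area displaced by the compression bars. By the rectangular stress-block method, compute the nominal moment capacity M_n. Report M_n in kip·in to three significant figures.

M_n ≈ 7660 kip·in

Assume both steels yield.
a = (A_s − A'_s) f_y/(0.85 f'_c b) = (6.72 − 1.34) × 60/(0.85 × 4 × 13.8) = 6.880 in.
c = a/β₁ = 6.880/0.85 = 8.094 in; ε'_s = 0.003(c − d')/c = 0.0021 ≥ ε_y = 0.0021, so the compression steel yields.
M_n = (A_s − A'_s) f_y (d − a/2) + A'_s f_y (d − d') = 322.8 × (22.2 − 3.44) + 80.4 × (22.2 − 2.3) = 6055.7 + 1600.0 = 7655.7 kip·in.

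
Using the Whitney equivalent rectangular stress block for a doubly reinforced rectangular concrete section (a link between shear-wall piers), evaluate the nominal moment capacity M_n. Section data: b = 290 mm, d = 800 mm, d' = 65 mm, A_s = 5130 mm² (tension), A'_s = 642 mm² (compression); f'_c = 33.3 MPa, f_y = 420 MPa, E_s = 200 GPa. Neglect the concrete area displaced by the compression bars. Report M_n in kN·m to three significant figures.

M_n ≈ 1490 kN·m

Assume both tension and compression steel yield.
Net tension couple steel: A_s − A'_s = 4488 mm².
a = (A_s − A'_s) f_y / (0.85 f'_c b) = 1884960/(0.85 × 33.3 × 290) = 229.64 mm.
c = a/β₁ = 229.64/0.812 = 282.81 mm; ε'_s = 0.003(c − d')/c = 0.0023 ≥ f_y/E_s = 0.0021, so compression steel does yield.
M_n = (A_s − A'_s) f_y (d − a/2) + A'_s f_y (d − d') = [1884960 × (800 − 114.82) + 269640 × (800 − 65)] × 10⁻⁶ = 1291.54 + 198.19 = 1489.73 kN·m.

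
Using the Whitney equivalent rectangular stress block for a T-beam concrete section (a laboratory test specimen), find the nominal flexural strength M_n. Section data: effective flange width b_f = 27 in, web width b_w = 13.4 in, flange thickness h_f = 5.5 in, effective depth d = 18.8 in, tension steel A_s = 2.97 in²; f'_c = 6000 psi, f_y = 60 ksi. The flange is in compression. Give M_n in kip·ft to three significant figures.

Tension: T = A_s f_y = 2.97 × 60 = 178.2 kips.
Try a within the flange: a = T/(0.85 f'_c b_f) = 178.2/(0.85 × 6 × 27) = 1.294 in.
Since a = 1.294 ≤ h_f = 5.5 in, the stress block lies entirely in the flange; analyse as a rectangular beam of width b_f.
M_n = T(d − a/2) = 178.2 × (18.8 − 0.647) = 3234.9 kip·in.
M_n = 3234.9/12 = 269.58 kip·ft.

M_n ≈ 270 kip·ft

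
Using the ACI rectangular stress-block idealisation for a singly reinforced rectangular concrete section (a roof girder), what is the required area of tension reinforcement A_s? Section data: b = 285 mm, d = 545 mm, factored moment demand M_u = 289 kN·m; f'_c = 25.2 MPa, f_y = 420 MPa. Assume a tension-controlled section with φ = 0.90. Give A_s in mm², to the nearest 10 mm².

M_n = M_u/φ = 289/0.90 = 321.111 kN·m.
With M_n = 0.85 f'_c a b (d − a/2), solve the quadratic for a:
a = d − √(d² − 2M_n/(0.85 f'_c b)) = 545 − √(545² − 2 × 321.111×10⁶/(0.85 × 25.2 × 285)) = 107.02 mm.
A_s = 0.85 f'_c a b / f_y = 0.85 × 25.2 × 107.02 × 285 / 420 = 1555.5 mm².

A_s ≈ 1560 mm²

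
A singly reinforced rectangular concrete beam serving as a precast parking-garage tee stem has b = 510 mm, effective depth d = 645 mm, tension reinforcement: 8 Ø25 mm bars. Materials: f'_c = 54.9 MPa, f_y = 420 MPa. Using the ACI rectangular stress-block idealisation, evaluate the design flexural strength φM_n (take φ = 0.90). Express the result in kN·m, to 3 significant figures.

A_s = 8 × 491 = 3928 mm².
T = A_s f_y = 3928 × 420 = 1649760 N = 1649.76 kN.
From C = T: a = T/(0.85 f'_c b) = 1649760/(0.85 × 54.9 × 510) = 69.32 mm.
M_n = T(d − a/2) = 1649.76 kN × (645 − 34.66) mm = 1006.91 kN·m.
φM_n = 0.90 × 1006.91 = 906.22 kN·m.

φM_n ≈ 906 kN·m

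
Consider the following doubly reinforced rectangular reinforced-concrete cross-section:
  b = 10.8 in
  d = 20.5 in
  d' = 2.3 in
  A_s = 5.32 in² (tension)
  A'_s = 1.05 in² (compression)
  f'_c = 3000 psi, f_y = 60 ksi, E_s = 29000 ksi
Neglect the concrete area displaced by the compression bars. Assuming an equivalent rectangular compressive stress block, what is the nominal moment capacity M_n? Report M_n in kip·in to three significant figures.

M_n ≈ 5210 kip·in

Assume both steels yield.
a = (A_s − A'_s) f_y/(0.85 f'_c b) = (5.32 − 1.05) × 60/(0.85 × 3 × 10.8) = 9.303 in.
c = a/β₁ = 9.303/0.85 = 10.945 in; ε'_s = 0.003(c − d')/c = 0.0024 ≥ ε_y = 0.0021, so the compression steel yields.
M_n = (A_s − A'_s) f_y (d − a/2) + A'_s f_y (d − d') = 256.2 × (20.5 − 4.6515) + 63 × (20.5 − 2.3) = 4060.4 + 1146.6 = 5207.0 kip·in.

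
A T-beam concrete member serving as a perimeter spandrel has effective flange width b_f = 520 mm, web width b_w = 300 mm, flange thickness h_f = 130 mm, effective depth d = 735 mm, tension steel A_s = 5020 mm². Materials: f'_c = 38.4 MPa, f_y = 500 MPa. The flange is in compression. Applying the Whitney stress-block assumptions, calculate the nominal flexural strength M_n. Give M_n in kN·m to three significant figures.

Tension: T = A_s f_y = 5020 × 500 = 2510000 N.
Try a within the flange: a = T/(0.85 f'_c b_f) = 2510000/(0.85 × 38.4 × 520) = 147.88 mm.
a = 147.88 > h_f = 130 mm: the block extends into the web. Split into flange-overhang and web parts.
C_f = 0.85 f'_c (b_f − b_w) h_f = 0.85 × 38.4 × (520 − 300) × 130 = 933504 N.
Remaining web compression depth: a_w = (T − C_f)/(0.85 f'_c b_w) = (2510000 − 933504)/(0.85 × 38.4 × 300) = 161.00 mm.
M_n = C_f(d − h_f/2) + (T − C_f)(d − a_w/2) = 933504 × (735 − 65) + 1576496 × (735 − 80.5) = 625.45 + 1031.82 = 1657.27 × 10⁶ N·mm.
M_n = 1657.27 kN·m.

M_n ≈ 1660 kN·m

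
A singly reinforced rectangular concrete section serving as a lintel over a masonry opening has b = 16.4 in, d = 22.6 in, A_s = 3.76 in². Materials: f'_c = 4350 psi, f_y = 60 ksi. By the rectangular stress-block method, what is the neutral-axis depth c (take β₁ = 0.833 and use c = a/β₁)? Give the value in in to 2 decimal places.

T = A_s f_y = 3.76 × 60 = 225.6 kips.
a = T/(0.85 f'_c b) = 225.6/(0.85 × 4.35 × 16.4) = 3.7204 in.
With β₁ = 0.833, c = a/β₁ = 3.7204/0.833 = 4.47 in.

c ≈ 4.47 in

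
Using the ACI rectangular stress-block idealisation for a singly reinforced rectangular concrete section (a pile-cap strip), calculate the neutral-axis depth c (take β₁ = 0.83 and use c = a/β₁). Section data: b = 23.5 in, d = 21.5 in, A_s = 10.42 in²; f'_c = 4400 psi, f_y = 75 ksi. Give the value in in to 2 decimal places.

T = A_s f_y = 10.42 × 75 = 781.5 kips.
a = T/(0.85 f'_c b) = 781.5/(0.85 × 4.4 × 23.5) = 8.8918 in.
With β₁ = 0.83, c = a/β₁ = 8.8918/0.83 = 10.71 in.

c ≈ 10.71 in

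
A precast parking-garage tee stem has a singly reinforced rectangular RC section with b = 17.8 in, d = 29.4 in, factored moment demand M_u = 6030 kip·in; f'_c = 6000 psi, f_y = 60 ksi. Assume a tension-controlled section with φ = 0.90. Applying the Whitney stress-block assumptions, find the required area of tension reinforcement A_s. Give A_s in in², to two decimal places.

A_s ≈ 3.98 in²

M_n = M_u/φ = 6030/0.90 = 6700 kip·in.
From M_n = 0.85 f'_c a b (d − a/2):
a = d − √(d² − 2M_n/(0.85 f'_c b)) = 29.4 − √(29.4² − 2 × 6700/(0.85 × 6 × 17.8)) = 2.628 in.
A_s = 0.85 f'_c a b / f_y = 0.85 × 6 × 2.628 × 17.8 / 60 = 3.976 in².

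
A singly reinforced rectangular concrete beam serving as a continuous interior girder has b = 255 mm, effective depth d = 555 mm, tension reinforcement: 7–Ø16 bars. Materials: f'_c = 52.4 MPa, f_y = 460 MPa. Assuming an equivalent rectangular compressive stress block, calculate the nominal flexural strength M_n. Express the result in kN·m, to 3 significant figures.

A_s = 7 × 201 = 1407 mm².
T = A_s f_y = 1407 × 460 = 647220 N = 647.22 kN.
From C = T: a = T/(0.85 f'_c b) = 647220/(0.85 × 52.4 × 255) = 56.99 mm.
M_n = T(d − a/2) = 647.22 kN × (555 − 28.495) mm = 340.76 kN·m.

M_n ≈ 341 kN·m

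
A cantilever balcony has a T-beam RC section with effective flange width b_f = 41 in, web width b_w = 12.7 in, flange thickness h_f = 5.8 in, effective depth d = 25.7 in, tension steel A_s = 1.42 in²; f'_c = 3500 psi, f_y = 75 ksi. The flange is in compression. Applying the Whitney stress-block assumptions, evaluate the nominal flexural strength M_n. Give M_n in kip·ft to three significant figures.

Tension: T = A_s f_y = 1.42 × 75 = 106.5 kips.
Try a within the flange: a = T/(0.85 f'_c b_f) = 106.5/(0.85 × 3.5 × 41) = 0.873 in.
Since a = 0.873 ≤ h_f = 5.8 in, the stress block lies entirely in the flange; analyse as a rectangular beam of width b_f.
M_n = T(d − a/2) = 106.5 × (25.7 − 0.4365) = 2690.6 kip·in.
M_n = 2690.6/12 = 224.22 kip·ft.

M_n ≈ 224 kip·ft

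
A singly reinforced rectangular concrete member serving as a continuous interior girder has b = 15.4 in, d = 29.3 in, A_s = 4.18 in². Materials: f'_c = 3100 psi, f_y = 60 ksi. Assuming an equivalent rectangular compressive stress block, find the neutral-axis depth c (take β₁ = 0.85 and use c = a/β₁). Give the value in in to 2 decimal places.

T = A_s f_y = 4.18 × 60 = 250.8 kips.
a = T/(0.85 f'_c b) = 250.8/(0.85 × 3.1 × 15.4) = 6.1805 in.
With β₁ = 0.85, c = a/β₁ = 6.1805/0.85 = 7.27 in.

c ≈ 7.27 in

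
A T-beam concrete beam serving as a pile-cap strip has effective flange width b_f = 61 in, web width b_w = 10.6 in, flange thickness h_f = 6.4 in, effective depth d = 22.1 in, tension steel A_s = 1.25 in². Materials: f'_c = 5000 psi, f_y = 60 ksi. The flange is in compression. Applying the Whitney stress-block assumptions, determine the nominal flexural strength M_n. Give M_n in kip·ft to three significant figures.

M_n ≈ 137 kip·ft

Tension: T = A_s f_y = 1.25 × 60 = 75 kips.
Try a within the flange: a = T/(0.85 f'_c b_f) = 75/(0.85 × 5 × 61) = 0.289 in.
Since a = 0.289 ≤ h_f = 6.4 in, the stress block lies entirely in the flange; analyse as a rectangular beam of width b_f.
M_n = T(d − a/2) = 75 × (22.1 − 0.1445) = 1646.7 kip·in.
M_n = 1646.7/12 = 137.23 kip·ft.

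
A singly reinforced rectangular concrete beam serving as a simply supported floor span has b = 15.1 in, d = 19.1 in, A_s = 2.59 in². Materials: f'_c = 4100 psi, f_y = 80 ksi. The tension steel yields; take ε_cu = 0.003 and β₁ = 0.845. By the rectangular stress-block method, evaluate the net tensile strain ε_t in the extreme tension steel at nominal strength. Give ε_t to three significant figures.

ε_t ≈ 0.00930

a = A_s f_y/(0.85 f'_c b) = 3.937 in.
β₁ = 0.845, so c = a/β₁ = 3.937/0.845 = 4.659 in.
From the linear strain diagram with ε_cu = 0.003: ε_t = 0.003 (d − c)/c = 0.003 × (19.1 − 4.659)/4.659 = 0.00930.
Since ε_t ≥ 0.005, the section is tension-controlled.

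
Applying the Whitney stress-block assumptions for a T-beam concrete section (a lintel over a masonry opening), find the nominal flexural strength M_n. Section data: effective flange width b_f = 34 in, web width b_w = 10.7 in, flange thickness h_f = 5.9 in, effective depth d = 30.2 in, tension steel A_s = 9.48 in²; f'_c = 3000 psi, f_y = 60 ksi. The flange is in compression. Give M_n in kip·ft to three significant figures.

M_n ≈ 1270 kip·ft

Tension: T = A_s f_y = 9.48 × 60 = 568.8 kips.
Try a within the flange: a = T/(0.85 f'_c b_f) = 568.8/(0.85 × 3 × 34) = 6.561 in.
a = 6.561 > h_f = 5.9 in: the block extends into the web. Split into flange-overhang and web parts.
C_f = 0.85 f'_c (b_f − b_w) h_f = 0.85 × 3 × (34 − 10.7) × 5.9 = 350.5 kips.
Remaining web compression depth: a_w = (T − C_f)/(0.85 f'_c b_w) = (568.8 − 350.5)/(0.85 × 3 × 10.7) = 8.001 in.
M_n = C_f(d − h_f/2) + (T − C_f)(d − a_w/2) = 350.5 × (30.2 − 2.95) + 218.3 × (30.2 − 4.0005) = 9551.1 + 5719.4 = 15270.5 kip·in.
M_n = 15270.5/12 = 1272.54 kip·ft.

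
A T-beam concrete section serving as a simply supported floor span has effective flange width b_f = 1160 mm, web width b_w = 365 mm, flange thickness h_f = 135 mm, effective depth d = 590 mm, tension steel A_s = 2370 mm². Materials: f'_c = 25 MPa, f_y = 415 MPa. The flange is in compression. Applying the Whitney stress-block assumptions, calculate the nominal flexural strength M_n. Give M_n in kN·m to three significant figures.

Tension: T = A_s f_y = 2370 × 415 = 983550 N.
Try a within the flange: a = T/(0.85 f'_c b_f) = 983550/(0.85 × 25 × 1160) = 39.90 mm.
Since a = 39.90 ≤ h_f = 135 mm, the stress block lies entirely in the flange; analyse as a rectangular beam of width b_f.
M_n = T(d − a/2) = 983550 × (590 − 19.95) = 560.67 × 10⁶ N·mm.
M_n = 560.67 kN·m.

M_n ≈ 561 kN·m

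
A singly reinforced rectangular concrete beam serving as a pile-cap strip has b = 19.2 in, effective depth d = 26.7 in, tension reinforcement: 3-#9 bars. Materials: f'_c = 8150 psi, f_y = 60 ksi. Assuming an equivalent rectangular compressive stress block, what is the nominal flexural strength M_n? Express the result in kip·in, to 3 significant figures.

M_n ≈ 4680 kip·in

A_s = 3 × 1 = 3 in².
T = A_s f_y = 3 × 60 = 180 kips.
a = T/(0.85 f'_c b) = 180/(0.85 × 8.15 × 19.2) = 1.353 in.
M_n = T(d − a/2) = 180 × (26.7 − 0.6765) = 4684.2 kip·in.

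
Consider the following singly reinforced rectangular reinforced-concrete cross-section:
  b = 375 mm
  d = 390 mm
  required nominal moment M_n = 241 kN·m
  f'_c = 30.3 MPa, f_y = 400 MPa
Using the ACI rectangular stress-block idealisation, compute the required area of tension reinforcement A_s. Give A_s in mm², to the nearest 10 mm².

A_s ≈ 1700 mm²

With M_n = 0.85 f'_c a b (d − a/2), solve the quadratic for a:
a = d − √(d² − 2M_n/(0.85 f'_c b)) = 390 − √(390² − 2 × 241×10⁶/(0.85 × 30.3 × 375)) = 70.32 mm.
A_s = 0.85 f'_c a b / f_y = 0.85 × 30.3 × 70.32 × 375 / 400 = 1697.9 mm².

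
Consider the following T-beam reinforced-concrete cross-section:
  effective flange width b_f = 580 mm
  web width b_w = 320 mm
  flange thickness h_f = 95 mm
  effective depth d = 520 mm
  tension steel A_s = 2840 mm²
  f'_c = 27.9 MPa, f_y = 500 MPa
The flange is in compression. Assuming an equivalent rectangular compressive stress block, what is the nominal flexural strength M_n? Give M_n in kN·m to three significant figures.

Tension: T = A_s f_y = 2840 × 500 = 1420000 N.
Try a within the flange: a = T/(0.85 f'_c b_f) = 1420000/(0.85 × 27.9 × 580) = 103.24 mm.
a = 103.24 > h_f = 95 mm: the block extends into the web. Split into flange-overhang and web parts.
C_f = 0.85 f'_c (b_f − b_w) h_f = 0.85 × 27.9 × (580 − 320) × 95 = 585761 N.
Remaining web compression depth: a_w = (T − C_f)/(0.85 f'_c b_w) = (1420000 − 585761)/(0.85 × 27.9 × 320) = 109.93 mm.
M_n = C_f(d − h_f/2) + (T − C_f)(d − a_w/2) = 585761 × (520 − 47.5) + 834239 × (520 − 54.965) = 276.77 + 387.95 = 664.72 × 10⁶ N·mm.
M_n = 664.72 kN·m.

M_n ≈ 665 kN·m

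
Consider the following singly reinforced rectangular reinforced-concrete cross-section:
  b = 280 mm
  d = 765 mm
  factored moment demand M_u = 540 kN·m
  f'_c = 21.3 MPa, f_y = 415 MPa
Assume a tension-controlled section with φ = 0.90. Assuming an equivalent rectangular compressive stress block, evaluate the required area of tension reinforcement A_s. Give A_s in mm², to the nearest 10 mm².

A_s ≈ 2130 mm²

M_n = M_u/φ = 540/0.90 = 600 kN·m.
With M_n = 0.85 f'_c a b (d − a/2), solve the quadratic for a:
a = d − √(d² − 2M_n/(0.85 f'_c b)) = 765 − √(765² − 2 × 600×10⁶/(0.85 × 21.3 × 280)) = 174.65 mm.
A_s = 0.85 f'_c a b / f_y = 0.85 × 21.3 × 174.65 × 280 / 415 = 2133.4 mm².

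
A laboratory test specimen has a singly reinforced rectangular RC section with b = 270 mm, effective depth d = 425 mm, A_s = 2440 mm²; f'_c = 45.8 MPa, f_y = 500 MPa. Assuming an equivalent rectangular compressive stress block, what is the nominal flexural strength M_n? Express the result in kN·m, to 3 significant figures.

T = A_s f_y = 2440 × 500 = 1220000 N = 1220 kN.
From C = T: a = T/(0.85 f'_c b) = 1220000/(0.85 × 45.8 × 270) = 116.07 mm.
M_n = T(d − a/2) = 1220 kN × (425 − 58.035) mm = 447.70 kN·m.

M_n ≈ 448 kN·m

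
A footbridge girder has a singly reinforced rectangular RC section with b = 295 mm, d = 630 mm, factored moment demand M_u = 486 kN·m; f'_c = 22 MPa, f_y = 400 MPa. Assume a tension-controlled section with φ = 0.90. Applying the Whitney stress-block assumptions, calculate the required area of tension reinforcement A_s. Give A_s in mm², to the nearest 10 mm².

A_s ≈ 2500 mm²

M_n = M_u/φ = 486/0.90 = 540 kN·m.
With M_n = 0.85 f'_c a b (d − a/2), solve the quadratic for a:
a = d − √(d² − 2M_n/(0.85 f'_c b)) = 630 − √(630² − 2 × 540×10⁶/(0.85 × 22 × 295)) = 181.53 mm.
A_s = 0.85 f'_c a b / f_y = 0.85 × 22 × 181.53 × 295 / 400 = 2503.5 mm².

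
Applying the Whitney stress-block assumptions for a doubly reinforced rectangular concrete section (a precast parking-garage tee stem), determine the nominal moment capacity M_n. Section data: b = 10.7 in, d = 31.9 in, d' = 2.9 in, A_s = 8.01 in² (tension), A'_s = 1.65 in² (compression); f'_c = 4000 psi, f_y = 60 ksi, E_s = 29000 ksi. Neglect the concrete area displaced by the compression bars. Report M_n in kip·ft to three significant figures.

Assume both steels yield.
a = (A_s − A'_s) f_y/(0.85 f'_c b) = (8.01 − 1.65) × 60/(0.85 × 4 × 10.7) = 10.489 in.
c = a/β₁ = 10.489/0.85 = 12.340 in; ε'_s = 0.003(c − d')/c = 0.0023 ≥ ε_y = 0.0021, so the compression steel yields.
M_n = (A_s − A'_s) f_y (d − a/2) + A'_s f_y (d − d') = 381.6 × (31.9 − 5.2445) + 99 × (31.9 − 2.9) = 10171.7 + 2871.0 = 13042.7 kip·in = 13042.7/12 = 1086.89 kip·ft.

M_n ≈ 1090 kip·ft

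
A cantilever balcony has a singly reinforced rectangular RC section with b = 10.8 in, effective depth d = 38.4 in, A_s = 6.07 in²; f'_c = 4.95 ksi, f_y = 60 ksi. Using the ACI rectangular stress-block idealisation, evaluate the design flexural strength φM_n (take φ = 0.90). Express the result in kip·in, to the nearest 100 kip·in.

φM_n ≈ 11300 kip·in

T = A_s f_y = 6.07 × 60 = 364.2 kips.
a = T/(0.85 f'_c b) = 364.2/(0.85 × 4.95 × 10.8) = 8.015 in.
M_n = T(d − a/2) = 364.2 × (38.4 − 4.0075) = 12525.7 kip·in.
φM_n = 0.90 × 12525.7 = 11273.1 kip·in.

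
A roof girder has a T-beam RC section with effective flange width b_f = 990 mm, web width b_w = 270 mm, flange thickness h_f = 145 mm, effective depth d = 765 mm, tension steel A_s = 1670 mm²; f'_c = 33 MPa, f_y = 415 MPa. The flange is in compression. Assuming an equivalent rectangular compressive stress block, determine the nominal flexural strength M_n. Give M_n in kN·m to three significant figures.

M_n ≈ 522 kN·m

Tension: T = A_s f_y = 1670 × 415 = 693050 N.
Try a within the flange: a = T/(0.85 f'_c b_f) = 693050/(0.85 × 33 × 990) = 24.96 mm.
Since a = 24.96 ≤ h_f = 145 mm, the stress block lies entirely in the flange; analyse as a rectangular beam of width b_f.
M_n = T(d − a/2) = 693050 × (765 − 12.48) = 521.53 × 10⁶ N·mm.
M_n = 521.53 kN·m.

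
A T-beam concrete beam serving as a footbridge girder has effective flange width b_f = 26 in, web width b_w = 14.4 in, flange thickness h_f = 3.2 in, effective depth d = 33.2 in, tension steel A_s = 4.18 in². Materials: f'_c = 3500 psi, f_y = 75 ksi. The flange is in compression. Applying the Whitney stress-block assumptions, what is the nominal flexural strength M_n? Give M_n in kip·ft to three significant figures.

Tension: T = A_s f_y = 4.18 × 75 = 313.5 kips.
Try a within the flange: a = T/(0.85 f'_c b_f) = 313.5/(0.85 × 3.5 × 26) = 4.053 in.
a = 4.053 > h_f = 3.2 in: the block extends into the web. Split into flange-overhang and web parts.
C_f = 0.85 f'_c (b_f − b_w) h_f = 0.85 × 3.5 × (26 − 14.4) × 3.2 = 110.4 kips.
Remaining web compression depth: a_w = (T − C_f)/(0.85 f'_c b_w) = (313.5 − 110.4)/(0.85 × 3.5 × 14.4) = 4.741 in.
M_n = C_f(d − h_f/2) + (T − C_f)(d − a_w/2) = 110.4 × (33.2 − 1.6) + 203.1 × (33.2 − 2.3705) = 3488.6 + 6261.5 = 9750.1 kip·in.
M_n = 9750.1/12 = 812.51 kip·ft.

M_n ≈ 813 kip·ft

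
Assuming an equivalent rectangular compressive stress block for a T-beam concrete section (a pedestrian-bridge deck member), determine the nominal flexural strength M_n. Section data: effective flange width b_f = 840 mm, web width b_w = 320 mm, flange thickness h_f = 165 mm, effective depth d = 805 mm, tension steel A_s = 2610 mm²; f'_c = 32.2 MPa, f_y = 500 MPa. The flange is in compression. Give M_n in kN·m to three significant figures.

Tension: T = A_s f_y = 2610 × 500 = 1305000 N.
Try a within the flange: a = T/(0.85 f'_c b_f) = 1305000/(0.85 × 32.2 × 840) = 56.76 mm.
Since a = 56.76 ≤ h_f = 165 mm, the stress block lies entirely in the flange; analyse as a rectangular beam of width b_f.
M_n = T(d − a/2) = 1305000 × (805 − 28.38) = 1013.49 × 10⁶ N·mm.
M_n = 1013.49 kN·m.

M_n ≈ 1010 kN·m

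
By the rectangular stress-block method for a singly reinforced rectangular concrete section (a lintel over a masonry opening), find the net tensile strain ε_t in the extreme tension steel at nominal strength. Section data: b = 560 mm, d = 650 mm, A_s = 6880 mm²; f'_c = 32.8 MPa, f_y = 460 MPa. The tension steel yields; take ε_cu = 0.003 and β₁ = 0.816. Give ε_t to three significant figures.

ε_t ≈ 0.00485

a = A_s f_y/(0.85 f'_c b) = 202.71 mm.
β₁ = 0.816, so c = a/β₁ = 202.71/0.816 = 248.42 mm.
From the linear strain diagram with ε_cu = 0.003: ε_t = 0.003 (d − c)/c = 0.003 × (650 − 248.42)/248.42 = 0.00485.
ε_t is between 0.004 and 0.005 — transition zone.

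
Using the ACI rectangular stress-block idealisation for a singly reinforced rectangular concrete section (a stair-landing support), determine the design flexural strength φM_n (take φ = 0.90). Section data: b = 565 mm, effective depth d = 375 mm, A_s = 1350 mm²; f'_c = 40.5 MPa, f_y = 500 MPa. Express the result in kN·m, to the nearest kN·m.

T = A_s f_y = 1350 × 500 = 675000 N = 675 kN.
From C = T: a = T/(0.85 f'_c b) = 675000/(0.85 × 40.5 × 565) = 34.70 mm.
M_n = T(d − a/2) = 675 kN × (375 − 17.35) mm = 241.41 kN·m.
φM_n = 0.90 × 241.41 = 217.27 kN·m.

φM_n ≈ 217 kN·m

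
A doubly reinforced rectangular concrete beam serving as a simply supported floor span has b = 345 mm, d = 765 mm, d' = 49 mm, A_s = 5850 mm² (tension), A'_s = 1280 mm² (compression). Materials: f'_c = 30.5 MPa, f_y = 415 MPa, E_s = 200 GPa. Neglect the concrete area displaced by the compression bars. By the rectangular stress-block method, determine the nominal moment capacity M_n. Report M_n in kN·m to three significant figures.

M_n ≈ 1630 kN·m

Assume both tension and compression steel yield.
Net tension couple steel: A_s − A'_s = 4570 mm².
a = (A_s − A'_s) f_y / (0.85 f'_c b) = 1896550/(0.85 × 30.5 × 345) = 212.04 mm.
c = a/β₁ = 212.04/0.832 = 254.86 mm; ε'_s = 0.003(c − d')/c = 0.0024 ≥ f_y/E_s = 0.0021, so compression steel does yield.
M_n = (A_s − A'_s) f_y (d − a/2) + A'_s f_y (d − d') = [1896550 × (765 − 106.02) + 531200 × (765 − 49)] × 10⁻⁶ = 1249.79 + 380.34 = 1630.13 kN·m.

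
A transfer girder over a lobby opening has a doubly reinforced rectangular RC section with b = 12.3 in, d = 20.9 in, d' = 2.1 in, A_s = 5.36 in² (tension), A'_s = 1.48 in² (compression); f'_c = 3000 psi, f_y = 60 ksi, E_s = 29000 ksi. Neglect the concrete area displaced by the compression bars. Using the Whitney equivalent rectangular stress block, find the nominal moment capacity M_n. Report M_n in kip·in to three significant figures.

M_n ≈ 5670 kip·in

Assume both steels yield.
a = (A_s − A'_s) f_y/(0.85 f'_c b) = (5.36 − 1.48) × 60/(0.85 × 3 × 12.3) = 7.422 in.
c = a/β₁ = 7.422/0.85 = 8.732 in; ε'_s = 0.003(c − d')/c = 0.0023 ≥ ε_y = 0.0021, so the compression steel yields.
M_n = (A_s − A'_s) f_y (d − a/2) + A'_s f_y (d − d') = 232.8 × (20.9 − 3.711) + 88.8 × (20.9 − 2.1) = 4001.6 + 1669.4 = 5671.0 kip·in.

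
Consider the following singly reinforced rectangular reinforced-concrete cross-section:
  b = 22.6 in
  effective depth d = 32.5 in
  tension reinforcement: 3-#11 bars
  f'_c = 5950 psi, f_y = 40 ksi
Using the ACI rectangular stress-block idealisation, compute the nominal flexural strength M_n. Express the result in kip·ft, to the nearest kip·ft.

A_s = 3 × 1.56 = 4.68 in².
T = A_s f_y = 4.68 × 40 = 187.2 kips.
a = T/(0.85 f'_c b) = 187.2/(0.85 × 5.95 × 22.6) = 1.638 in.
M_n = T(d − a/2) = 187.2 × (32.5 − 0.819) = 5930.7 kip·in = 5930.7/12 = 494.23 kip·ft.

M_n ≈ 494 kip·ft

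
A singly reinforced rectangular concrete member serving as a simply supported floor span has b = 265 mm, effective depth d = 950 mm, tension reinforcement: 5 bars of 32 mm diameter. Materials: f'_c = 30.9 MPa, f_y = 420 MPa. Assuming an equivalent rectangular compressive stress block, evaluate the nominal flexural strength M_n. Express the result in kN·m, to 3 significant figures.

A_s = 5 × 804 = 4020 mm².
T = A_s f_y = 4020 × 420 = 1688400 N = 1688.4 kN.
From C = T: a = T/(0.85 f'_c b) = 1688400/(0.85 × 30.9 × 265) = 242.58 mm.
M_n = T(d − a/2) = 1688.4 kN × (950 − 121.29) mm = 1399.19 kN·m.

M_n ≈ 1400 kN·m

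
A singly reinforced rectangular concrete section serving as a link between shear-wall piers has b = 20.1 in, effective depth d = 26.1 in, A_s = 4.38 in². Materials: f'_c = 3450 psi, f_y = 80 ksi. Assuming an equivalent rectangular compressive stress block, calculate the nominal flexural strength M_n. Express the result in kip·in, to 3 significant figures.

T = A_s f_y = 4.38 × 80 = 350.4 kips.
a = T/(0.85 f'_c b) = 350.4/(0.85 × 3.45 × 20.1) = 5.945 in.
M_n = T(d − a/2) = 350.4 × (26.1 − 2.9725) = 8103.9 kip·in.

M_n ≈ 8100 kip·in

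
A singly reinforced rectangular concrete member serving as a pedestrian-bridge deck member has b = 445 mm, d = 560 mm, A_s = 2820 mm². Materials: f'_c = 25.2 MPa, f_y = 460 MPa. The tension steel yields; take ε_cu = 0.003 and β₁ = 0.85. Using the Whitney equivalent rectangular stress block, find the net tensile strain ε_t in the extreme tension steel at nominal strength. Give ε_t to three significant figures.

ε_t ≈ 0.00749

a = A_s f_y/(0.85 f'_c b) = 136.09 mm.
β₁ = 0.85, so c = a/β₁ = 136.09/0.85 = 160.11 mm.
From the linear strain diagram with ε_cu = 0.003: ε_t = 0.003 (d − c)/c = 0.003 × (560 − 160.11)/160.11 = 0.00749.
Since ε_t ≥ 0.005, the section is tension-controlled.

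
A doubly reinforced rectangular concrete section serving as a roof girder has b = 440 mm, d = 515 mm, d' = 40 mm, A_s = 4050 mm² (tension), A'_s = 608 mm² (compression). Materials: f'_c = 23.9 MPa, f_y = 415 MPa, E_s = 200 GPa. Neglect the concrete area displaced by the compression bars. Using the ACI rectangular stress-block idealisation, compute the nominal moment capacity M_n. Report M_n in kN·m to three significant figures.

M_n ≈ 741 kN·m

Assume both tension and compression steel yield.
Net tension couple steel: A_s − A'_s = 3442 mm².
a = (A_s − A'_s) f_y / (0.85 f'_c b) = 1428430/(0.85 × 23.9 × 440) = 159.80 mm.
c = a/β₁ = 159.80/0.85 = 188.00 mm; ε'_s = 0.003(c − d')/c = 0.0024 ≥ f_y/E_s = 0.0021, so compression steel does yield.
M_n = (A_s − A'_s) f_y (d − a/2) + A'_s f_y (d − d') = [1428430 × (515 − 79.9) + 252320 × (515 − 40)] × 10⁻⁶ = 621.51 + 119.85 = 741.36 kN·m.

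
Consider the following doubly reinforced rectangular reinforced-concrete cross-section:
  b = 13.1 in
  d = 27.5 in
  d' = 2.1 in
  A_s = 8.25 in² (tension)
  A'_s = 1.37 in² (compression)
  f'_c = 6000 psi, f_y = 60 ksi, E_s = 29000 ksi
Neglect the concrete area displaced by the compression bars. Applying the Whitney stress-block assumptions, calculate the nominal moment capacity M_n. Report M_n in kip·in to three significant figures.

M_n ≈ 12200 kip·in

Assume both steels yield.
a = (A_s − A'_s) f_y/(0.85 f'_c b) = (8.25 − 1.37) × 60/(0.85 × 6 × 13.1) = 6.179 in.
c = a/β₁ = 6.179/0.75 = 8.239 in; ε'_s = 0.003(c − d')/c = 0.0022 ≥ ε_y = 0.0021, so the compression steel yields.
M_n = (A_s − A'_s) f_y (d − a/2) + A'_s f_y (d − d') = 412.8 × (27.5 − 3.0895) + 82.2 × (27.5 − 2.1) = 10076.7 + 2087.9 = 12164.6 kip·in.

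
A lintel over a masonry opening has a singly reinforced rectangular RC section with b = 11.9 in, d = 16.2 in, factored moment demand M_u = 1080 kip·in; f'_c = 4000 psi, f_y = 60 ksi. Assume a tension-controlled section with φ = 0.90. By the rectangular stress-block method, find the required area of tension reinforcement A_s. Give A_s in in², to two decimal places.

A_s ≈ 1.31 in²

M_n = M_u/φ = 1080/0.90 = 1200 kip·in.
From M_n = 0.85 f'_c a b (d − a/2):
a = d − √(d² − 2M_n/(0.85 f'_c b)) = 16.2 − √(16.2² − 2 × 1200/(0.85 × 4 × 11.9)) = 1.948 in.
A_s = 0.85 f'_c a b / f_y = 0.85 × 4 × 1.948 × 11.9 / 60 = 1.314 in².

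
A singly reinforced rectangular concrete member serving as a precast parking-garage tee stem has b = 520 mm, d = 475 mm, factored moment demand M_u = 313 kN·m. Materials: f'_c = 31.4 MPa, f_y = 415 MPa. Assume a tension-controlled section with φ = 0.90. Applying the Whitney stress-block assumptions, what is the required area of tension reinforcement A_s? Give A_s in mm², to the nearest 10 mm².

M_n = M_u/φ = 313/0.90 = 347.778 kN·m.
With M_n = 0.85 f'_c a b (d − a/2), solve the quadratic for a:
a = d − √(d² − 2M_n/(0.85 f'_c b)) = 475 − √(475² − 2 × 347.778×10⁶/(0.85 × 31.4 × 520)) = 56.06 mm.
A_s = 0.85 f'_c a b / f_y = 0.85 × 31.4 × 56.06 × 520 / 415 = 1874.8 mm².

A_s ≈ 1870 mm²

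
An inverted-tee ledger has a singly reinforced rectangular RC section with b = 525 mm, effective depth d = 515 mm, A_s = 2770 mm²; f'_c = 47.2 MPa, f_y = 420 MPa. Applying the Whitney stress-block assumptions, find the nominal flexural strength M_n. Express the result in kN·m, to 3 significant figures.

M_n ≈ 567 kN·m

T = A_s f_y = 2770 × 420 = 1163400 N = 1163.4 kN.
From C = T: a = T/(0.85 f'_c b) = 1163400/(0.85 × 47.2 × 525) = 55.23 mm.
M_n = T(d − a/2) = 1163.4 kN × (515 − 27.615) mm = 567.02 kN·m.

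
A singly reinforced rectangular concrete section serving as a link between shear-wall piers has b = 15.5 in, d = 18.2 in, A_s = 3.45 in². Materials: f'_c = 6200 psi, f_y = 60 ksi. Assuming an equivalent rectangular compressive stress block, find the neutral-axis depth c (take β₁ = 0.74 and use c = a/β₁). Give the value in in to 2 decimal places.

c ≈ 3.42 in

T = A_s f_y = 3.45 × 60 = 207 kips.
a = T/(0.85 f'_c b) = 207/(0.85 × 6.2 × 15.5) = 2.5341 in.
With β₁ = 0.74, c = a/β₁ = 2.5341/0.74 = 3.42 in.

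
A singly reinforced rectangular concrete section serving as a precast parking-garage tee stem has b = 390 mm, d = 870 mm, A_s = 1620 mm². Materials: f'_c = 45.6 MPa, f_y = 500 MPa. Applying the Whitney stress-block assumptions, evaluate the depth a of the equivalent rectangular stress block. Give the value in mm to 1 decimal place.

T = A_s f_y = 1620 × 500 = 810000 N = 810 kN.
Setting C = 0.85 f'_c a b equal to T: a = 810000/(0.85 × 45.6 × 390) = 53.6 mm.

a ≈ 53.6 mm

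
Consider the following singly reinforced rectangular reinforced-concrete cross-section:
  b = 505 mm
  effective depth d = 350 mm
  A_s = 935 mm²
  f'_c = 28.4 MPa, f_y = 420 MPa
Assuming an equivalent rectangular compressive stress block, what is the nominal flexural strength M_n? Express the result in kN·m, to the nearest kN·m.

T = A_s f_y = 935 × 420 = 392700 N = 392.7 kN.
From C = T: a = T/(0.85 f'_c b) = 392700/(0.85 × 28.4 × 505) = 32.21 mm.
M_n = T(d − a/2) = 392.7 kN × (350 − 16.105) mm = 131.12 kN·m.

M_n ≈ 131 kN·m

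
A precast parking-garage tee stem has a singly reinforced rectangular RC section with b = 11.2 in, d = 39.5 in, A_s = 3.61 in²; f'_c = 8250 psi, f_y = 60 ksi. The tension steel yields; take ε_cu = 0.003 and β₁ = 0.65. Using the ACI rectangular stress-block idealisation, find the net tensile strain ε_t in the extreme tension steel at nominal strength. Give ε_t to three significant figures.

a = A_s f_y/(0.85 f'_c b) = 2.758 in.
β₁ = 0.65, so c = a/β₁ = 2.758/0.65 = 4.243 in.
From the linear strain diagram with ε_cu = 0.003: ε_t = 0.003 (d − c)/c = 0.003 × (39.5 − 4.243)/4.243 = 0.0249.
Since ε_t ≥ 0.005, the section is tension-controlled.

ε_t ≈ 0.0249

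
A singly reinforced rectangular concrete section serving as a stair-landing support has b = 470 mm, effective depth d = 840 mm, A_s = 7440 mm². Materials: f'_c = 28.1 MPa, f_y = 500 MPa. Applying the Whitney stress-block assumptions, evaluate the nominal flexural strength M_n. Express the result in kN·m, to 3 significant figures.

T = A_s f_y = 7440 × 500 = 3720000 N = 3720 kN.
From C = T: a = T/(0.85 f'_c b) = 3720000/(0.85 × 28.1 × 470) = 331.38 mm.
M_n = T(d − a/2) = 3720 kN × (840 − 165.69) mm = 2508.43 kN·m.

M_n ≈ 2510 kN·m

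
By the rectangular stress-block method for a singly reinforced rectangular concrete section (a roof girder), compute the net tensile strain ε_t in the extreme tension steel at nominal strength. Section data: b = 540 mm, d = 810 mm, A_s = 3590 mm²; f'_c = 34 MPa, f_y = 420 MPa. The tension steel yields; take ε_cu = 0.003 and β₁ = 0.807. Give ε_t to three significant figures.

ε_t ≈ 0.0173

a = A_s f_y/(0.85 f'_c b) = 96.62 mm.
β₁ = 0.807, so c = a/β₁ = 96.62/0.807 = 119.73 mm.
From the linear strain diagram with ε_cu = 0.003: ε_t = 0.003 (d − c)/c = 0.003 × (810 − 119.73)/119.73 = 0.0173.
Since ε_t ≥ 0.005, the section is tension-controlled.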